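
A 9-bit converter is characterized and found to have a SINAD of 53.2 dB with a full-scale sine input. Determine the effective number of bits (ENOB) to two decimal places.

8.54 bits

ENOB = (SINAD − 1.76) / 6.02 = (53.2 − 1.76)/6.02 = 8.545.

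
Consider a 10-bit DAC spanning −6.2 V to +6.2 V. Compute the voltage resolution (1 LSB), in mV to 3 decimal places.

Full-scale span = 12.4 V.
LSB = 12.4 / 2^10 = 12.4 / 1024 = 0.0121094 V = 12.109 mV.

12.109 mV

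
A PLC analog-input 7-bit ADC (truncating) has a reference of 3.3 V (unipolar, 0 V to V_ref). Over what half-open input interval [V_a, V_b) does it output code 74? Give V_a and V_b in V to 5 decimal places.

LSB = 3.3/2^7 = 25.781 mV.
V_a = V_low + 74·LSB = 1.90781 V; V_b = V_low + 75·LSB = 1.93359 V.

[1.90781 V, 1.93359 V)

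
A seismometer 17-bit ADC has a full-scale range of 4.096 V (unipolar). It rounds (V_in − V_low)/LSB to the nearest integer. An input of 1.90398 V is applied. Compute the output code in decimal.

With 131072 levels over 4.096 V, one step is 31.25 µV.
Input sits at 60927.360 steps above V_low.
Round → code 60927.

code 60927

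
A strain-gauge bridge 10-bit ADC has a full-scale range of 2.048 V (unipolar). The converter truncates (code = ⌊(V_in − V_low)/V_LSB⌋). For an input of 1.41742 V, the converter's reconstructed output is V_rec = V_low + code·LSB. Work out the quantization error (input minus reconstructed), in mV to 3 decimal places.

One LSB is 2.048 V / 1024 = 2.000 mV.
(1.41742 − 0)/0.002 = 708.7100; ⌊·⌋ gives code 708.
Code 708 maps back to 0 + 708×0.002 V = 1.416 V.
Error = 1.41742 − 1.416 = 0.00142 V = 1.420 mV.

1.420 mV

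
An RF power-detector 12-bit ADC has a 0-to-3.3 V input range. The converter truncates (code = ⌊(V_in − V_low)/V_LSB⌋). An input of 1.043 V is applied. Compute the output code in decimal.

Full-scale span = 3.3 V; LSB = 3.3/2^12 = 0.806 mV.
(V_in − V_low)/LSB = (1.043 − 0) / 0.000805664 = 1294.584.
⌊·⌋(1294.584) = 1294.

code 1294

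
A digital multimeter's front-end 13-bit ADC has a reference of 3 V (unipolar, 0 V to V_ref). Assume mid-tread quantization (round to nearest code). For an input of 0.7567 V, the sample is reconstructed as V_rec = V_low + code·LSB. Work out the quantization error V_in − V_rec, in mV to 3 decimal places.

0.108 mV

Step size: 3 V ÷ 2^13 = 366.21 µV.
Scaled input = 2066.2955 LSBs, so code = 2066.
V_rec = 0 + 2066·0.000366211 = 0.7565918 V.
Error = 0.7567 − 0.7565918 = 0.000108203 V = 0.108 mV.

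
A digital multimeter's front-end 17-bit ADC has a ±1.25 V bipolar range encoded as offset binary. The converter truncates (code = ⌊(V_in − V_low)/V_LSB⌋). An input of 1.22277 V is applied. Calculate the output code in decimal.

Full-scale span = 2.5 V; LSB = 2.5/2^17 = 19.07 µV.
(V_in − V_low)/LSB = (1.22277 − (−1.25)) / 1.90735e-05 = 129644.364.
⌊·⌋(129644.364) = 129644.

code 129644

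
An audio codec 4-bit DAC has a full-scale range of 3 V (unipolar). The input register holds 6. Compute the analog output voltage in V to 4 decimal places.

1.1250 V

LSB = 3 V / 2^4 = 187.500 mV.
V_out = 0 + 6 × 0.1875 V = 1.125 V.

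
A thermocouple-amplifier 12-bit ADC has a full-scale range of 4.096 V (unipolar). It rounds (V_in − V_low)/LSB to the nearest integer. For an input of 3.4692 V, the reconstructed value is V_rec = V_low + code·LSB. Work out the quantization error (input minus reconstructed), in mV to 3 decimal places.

One LSB is 4.096 V / 4096 = 1.000 mV.
(V_in − V_low)/LSB = (3.4692 − 0)/0.001 = 3469.2000 → code 3469 (round).
Code 3469 maps back to 0 + 3469×0.001 V = 3.469 V.
Difference: 0.0002 V → 0.200 mV.

0.200 mV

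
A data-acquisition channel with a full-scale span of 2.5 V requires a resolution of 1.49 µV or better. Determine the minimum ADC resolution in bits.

Number of steps required ≥ 2.5 V / 1.49 µV = 1677852.35.
Need 2^N ≥ 1677852.35; 2^20 = 1048576, 2^21 = 2097152.
Minimum N = 21.

21 bits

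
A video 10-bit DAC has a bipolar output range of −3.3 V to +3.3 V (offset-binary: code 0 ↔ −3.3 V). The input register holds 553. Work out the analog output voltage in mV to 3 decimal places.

264.258 mV

LSB = 6.6 V / 2^10 = 6.445 mV.
V_out = (−3.3) + 553 × 0.00644531 V = 0.264258 V.
= 264.258 mV.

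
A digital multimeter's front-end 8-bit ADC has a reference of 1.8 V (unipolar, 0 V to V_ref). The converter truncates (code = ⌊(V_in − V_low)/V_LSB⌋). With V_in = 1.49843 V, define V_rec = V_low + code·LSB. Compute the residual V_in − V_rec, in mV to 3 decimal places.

Step size: 1.8 V ÷ 2^8 = 7.031 mV.
Scaled input = 213.1100 LSBs, so code = 213.
Reconstructed: 1.4976562 V.
V_in − V_rec = 0.00077375 V = 0.774 mV.

0.774 mV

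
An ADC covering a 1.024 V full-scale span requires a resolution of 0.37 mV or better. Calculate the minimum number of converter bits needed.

12 bits

Number of steps required ≥ 1.024 V / 0.37 mV = 2767.57.
Need 2^N ≥ 2767.57; 2^11 = 2048, 2^12 = 4096.
Minimum N = 12.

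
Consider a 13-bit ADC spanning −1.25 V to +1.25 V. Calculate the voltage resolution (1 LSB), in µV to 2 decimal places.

Full-scale span = 2.5 V.
LSB = 2.5 / 2^13 = 2.5 / 8192 = 0.000305176 V = 305.18 µV.

305.18 µV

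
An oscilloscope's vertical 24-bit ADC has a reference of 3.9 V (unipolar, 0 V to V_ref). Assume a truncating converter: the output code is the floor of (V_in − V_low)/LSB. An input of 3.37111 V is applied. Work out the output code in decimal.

code 14502010

LSB = 3.9 V / 16777216 = 0.23 µV.
(V_in − V_low)/LSB = (3.37111 − 0) / 2.32458e-07 = 14502010.418.
So the output code is 14502010.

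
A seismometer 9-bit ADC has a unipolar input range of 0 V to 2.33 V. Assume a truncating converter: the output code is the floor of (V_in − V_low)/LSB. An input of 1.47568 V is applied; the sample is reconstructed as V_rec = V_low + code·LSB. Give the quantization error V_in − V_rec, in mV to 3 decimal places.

1.227 mV

One LSB is 2.33 V / 512 = 4.551 mV.
Scaled input = 324.2696 LSBs, so code = 324.
V_rec = 0 + 324·0.00455078 = 1.4744531 V.
V_in − V_rec = 0.00122688 V = 1.227 mV.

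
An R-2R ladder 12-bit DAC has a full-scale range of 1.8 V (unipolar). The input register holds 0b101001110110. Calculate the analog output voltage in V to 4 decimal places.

1.1769 V

LSB = 1.8 V / 2^12 = 439.45 µV.
Code 0b101001110110 = 2678 decimal.
V_out = 0 + 2678 × 0.000439453 V = 1.17686 V.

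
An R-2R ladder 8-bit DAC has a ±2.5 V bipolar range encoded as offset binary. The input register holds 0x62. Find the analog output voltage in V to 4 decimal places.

-0.5859 V

LSB = 5 V / 2^8 = 19.531 mV.
Code 0x62 = 98 decimal.
V_out = (−2.5) + 98 × 0.0195312 V = -0.585938 V.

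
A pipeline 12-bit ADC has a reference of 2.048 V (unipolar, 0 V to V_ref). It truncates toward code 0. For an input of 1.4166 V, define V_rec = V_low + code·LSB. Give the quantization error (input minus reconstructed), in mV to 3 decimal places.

0.100 mV

Step size: 2.048 V ÷ 2^12 = 0.500 mV.
Scaled input = 2833.2000 LSBs, so code = 2833.
Code 2833 maps back to 0 + 2833×0.0005 V = 1.4165 V.
V_in − V_rec = 0.0001 V = 0.100 mV.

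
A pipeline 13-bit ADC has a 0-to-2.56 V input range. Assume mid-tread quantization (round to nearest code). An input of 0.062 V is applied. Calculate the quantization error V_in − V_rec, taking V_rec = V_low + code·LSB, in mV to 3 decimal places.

0.125 mV

Step size: 2.56 V ÷ 2^13 = 312.50 µV.
(0.062 − 0)/0.0003125 = 198.4000; round gives code 198.
Reconstructed: 0.061875 V.
Difference: 0.000125 V → 0.125 mV.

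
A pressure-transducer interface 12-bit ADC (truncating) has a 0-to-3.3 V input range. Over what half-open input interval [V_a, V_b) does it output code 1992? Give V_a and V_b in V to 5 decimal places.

LSB = 3.3/2^12 = 0.806 mV.
V_a = V_low + 1992·LSB = 1.60488 V; V_b = V_low + 1993·LSB = 1.60569 V.

[1.60488 V, 1.60569 V)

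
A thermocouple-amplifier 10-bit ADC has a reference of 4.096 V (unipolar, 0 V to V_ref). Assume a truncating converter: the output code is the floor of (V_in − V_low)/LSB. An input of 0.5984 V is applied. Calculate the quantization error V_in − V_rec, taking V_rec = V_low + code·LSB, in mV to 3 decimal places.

2.400 mV

Step size: 4.096 V ÷ 2^10 = 4.000 mV.
(0.5984 − 0)/0.004 = 149.6000; ⌊·⌋ gives code 149.
V_rec = 0 + 149·0.004 = 0.596 V.
V_in − V_rec = 0.0024 V = 2.400 mV.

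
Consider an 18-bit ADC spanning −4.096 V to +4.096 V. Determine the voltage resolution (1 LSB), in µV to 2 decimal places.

Full-scale span = 8.192 V.
LSB = 8.192 / 2^18 = 8.192 / 262144 = 3.125e-05 V = 31.25 µV.

31.25 µV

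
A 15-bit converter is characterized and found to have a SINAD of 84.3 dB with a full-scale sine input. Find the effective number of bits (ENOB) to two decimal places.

ENOB = (SINAD − 1.76) / 6.02 = (84.3 − 1.76)/6.02 = 13.711.

13.71 bits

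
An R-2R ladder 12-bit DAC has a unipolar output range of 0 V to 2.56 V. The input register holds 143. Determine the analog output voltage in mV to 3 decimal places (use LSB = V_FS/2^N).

LSB = 2.56 V / 2^12 = 0.625 mV.
V_out = 0 + 143 × 0.000625 V = 0.089375 V.
= 89.375 mV.

89.375 mV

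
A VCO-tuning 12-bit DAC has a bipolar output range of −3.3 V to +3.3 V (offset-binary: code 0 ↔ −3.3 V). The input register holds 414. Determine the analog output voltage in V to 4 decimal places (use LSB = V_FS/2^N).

-2.6329 V

LSB = 6.6 V / 2^12 = 1.611 mV.
V_out = (−3.3) + 414 × 0.00161133 V = -2.63291 V.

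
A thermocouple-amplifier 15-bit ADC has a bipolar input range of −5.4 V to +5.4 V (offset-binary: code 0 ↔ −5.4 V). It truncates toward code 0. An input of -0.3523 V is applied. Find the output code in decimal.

With 32768 levels over 10.8 V, one step is 329.59 µV.
(-0.3523 − (−5.4)) / 0.00032959 = 15315.096 LSBs.
So the output code is 15315.

code 15315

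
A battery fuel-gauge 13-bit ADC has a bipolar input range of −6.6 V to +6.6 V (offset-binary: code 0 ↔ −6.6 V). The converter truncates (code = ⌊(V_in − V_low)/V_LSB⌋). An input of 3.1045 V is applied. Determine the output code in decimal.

With 8192 levels over 13.2 V, one step is 1.611 mV.
Input sits at 6022.672 steps above V_low.
So the output code is 6022.

code 6022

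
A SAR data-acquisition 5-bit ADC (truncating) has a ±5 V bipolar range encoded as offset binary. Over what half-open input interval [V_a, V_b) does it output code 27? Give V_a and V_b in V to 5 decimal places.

[3.43750 V, 3.75000 V)

LSB = 10/2^5 = 312.500 mV.
V_a = V_low + 27·LSB = 3.4375 V; V_b = V_low + 28·LSB = 3.75 V.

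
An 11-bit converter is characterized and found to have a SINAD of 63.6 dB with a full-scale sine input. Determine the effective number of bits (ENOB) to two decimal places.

ENOB = (SINAD − 1.76) / 6.02 = (63.6 − 1.76)/6.02 = 10.272.

10.27 bits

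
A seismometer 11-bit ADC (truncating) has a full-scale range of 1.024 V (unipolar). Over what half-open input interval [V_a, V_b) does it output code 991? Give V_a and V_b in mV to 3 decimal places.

[495.500 mV, 496.000 mV)

LSB = 1.024/2^11 = 0.500 mV.
V_a = V_low + 991·LSB = 0.4955 V; V_b = V_low + 992·LSB = 0.496 V.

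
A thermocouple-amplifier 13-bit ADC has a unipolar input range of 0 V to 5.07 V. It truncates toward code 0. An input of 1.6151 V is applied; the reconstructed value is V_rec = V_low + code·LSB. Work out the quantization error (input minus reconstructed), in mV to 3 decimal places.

0.399 mV

Step size: 5.07 V ÷ 2^13 = 0.619 mV.
Scaled input = 2609.6448 LSBs, so code = 2609.
Code 2609 maps back to 0 + 2609×0.000618896 V = 1.6147009 V.
Error = 1.6151 − 1.6147009 = 0.000399072 V = 0.399 mV.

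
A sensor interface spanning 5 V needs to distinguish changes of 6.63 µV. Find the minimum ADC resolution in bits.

20 bits

Number of steps required ≥ 5 V / 6.63 µV = 754147.81.
Need 2^N ≥ 754147.81; 2^19 = 524288, 2^20 = 1048576.
Minimum N = 20.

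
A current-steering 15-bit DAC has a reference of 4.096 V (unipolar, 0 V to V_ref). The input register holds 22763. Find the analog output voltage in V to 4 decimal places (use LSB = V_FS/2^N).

LSB = 4.096 V / 2^15 = 125.00 µV.
V_out = 0 + 22763 × 0.000125 V = 2.84538 V.

2.8454 V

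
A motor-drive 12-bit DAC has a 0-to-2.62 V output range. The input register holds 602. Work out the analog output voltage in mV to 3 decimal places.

LSB = 2.62 V / 2^12 = 0.640 mV.
V_out = 0 + 602 × 0.000639648 V = 0.385068 V.
= 385.068 mV.

385.068 mV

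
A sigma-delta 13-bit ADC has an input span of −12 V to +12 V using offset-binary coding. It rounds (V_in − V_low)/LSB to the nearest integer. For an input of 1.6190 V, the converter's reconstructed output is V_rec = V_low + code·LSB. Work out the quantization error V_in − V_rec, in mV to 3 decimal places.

One LSB is 24 V / 8192 = 2.930 mV.
Scaled input = 4648.6187 LSBs, so code = 4649.
Reconstructed: 1.6201172 V.
Error = 1.6190 − 1.6201172 = -0.00111719 V = -1.117 mV.

-1.117 mV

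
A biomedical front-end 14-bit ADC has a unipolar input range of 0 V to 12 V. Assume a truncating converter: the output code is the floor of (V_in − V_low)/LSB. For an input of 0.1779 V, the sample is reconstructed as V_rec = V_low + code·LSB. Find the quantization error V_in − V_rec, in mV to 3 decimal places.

0.654 mV

One LSB is 12 V / 16384 = 0.732 mV.
Scaled input = 242.8928 LSBs, so code = 242.
V_rec = 0 + 242·0.000732422 = 0.17724609 V.
Difference: 0.000653906 V → 0.654 mV.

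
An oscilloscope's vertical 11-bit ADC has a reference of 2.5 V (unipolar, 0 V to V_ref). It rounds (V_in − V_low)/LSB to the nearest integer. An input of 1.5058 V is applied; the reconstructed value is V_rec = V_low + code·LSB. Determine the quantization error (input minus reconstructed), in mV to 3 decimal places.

One LSB is 2.5 V / 2048 = 1.221 mV.
(1.5058 − 0)/0.0012207 = 1233.5514; round gives code 1234.
Code 1234 maps back to 0 + 1234×0.0012207 V = 1.5063477 V.
Difference: -0.000547656 V → -0.548 mV.

-0.548 mV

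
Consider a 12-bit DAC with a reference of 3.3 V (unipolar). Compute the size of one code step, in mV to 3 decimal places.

Full-scale span = 3.3 V.
LSB = 3.3 / 2^12 = 3.3 / 4096 = 0.000805664 V = 0.806 mV.

0.806 mV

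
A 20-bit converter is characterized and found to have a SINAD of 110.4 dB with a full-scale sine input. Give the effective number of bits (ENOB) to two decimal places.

18.05 bits

ENOB = (SINAD − 1.76) / 6.02 = (110.4 − 1.76)/6.02 = 18.047.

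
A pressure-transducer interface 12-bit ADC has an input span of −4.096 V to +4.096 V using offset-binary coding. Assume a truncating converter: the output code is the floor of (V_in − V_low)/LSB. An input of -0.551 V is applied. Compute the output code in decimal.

code 1772

With 4096 levels over 8.192 V, one step is 2.000 mV.
(-0.551 − (−4.096)) / 0.002 = 1772.500 LSBs.
So the output code is 1772.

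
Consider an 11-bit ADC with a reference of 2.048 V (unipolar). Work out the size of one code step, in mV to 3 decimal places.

1.000 mV

Full-scale span = 2.048 V.
LSB = 2.048 / 2^11 = 2.048 / 2048 = 0.001 V = 1.000 mV.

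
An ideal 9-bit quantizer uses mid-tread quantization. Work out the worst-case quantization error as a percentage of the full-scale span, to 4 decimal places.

0.0977 %

Rounding → worst-case error = ½ LSB = V_FS/2^10, so 100/1024 = 0.0976562 % of full scale.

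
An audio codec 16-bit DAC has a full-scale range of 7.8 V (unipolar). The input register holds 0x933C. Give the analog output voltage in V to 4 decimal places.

LSB = 7.8 V / 2^16 = 119.02 µV.
Code 0x933C = 37692 decimal.
V_out = 0 + 37692 × 0.000119019 V = 4.48605 V.

4.4860 V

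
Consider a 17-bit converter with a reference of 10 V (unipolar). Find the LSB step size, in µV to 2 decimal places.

Full-scale span = 10 V.
LSB = 10 / 2^17 = 10 / 131072 = 7.62939e-05 V = 76.29 µV.

76.29 µV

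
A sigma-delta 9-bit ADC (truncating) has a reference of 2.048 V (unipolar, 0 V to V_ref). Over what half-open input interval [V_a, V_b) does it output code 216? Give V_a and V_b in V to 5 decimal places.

[0.86400 V, 0.86800 V)

LSB = 2.048/2^9 = 4.000 mV.
V_a = V_low + 216·LSB = 0.864 V; V_b = V_low + 217·LSB = 0.868 V.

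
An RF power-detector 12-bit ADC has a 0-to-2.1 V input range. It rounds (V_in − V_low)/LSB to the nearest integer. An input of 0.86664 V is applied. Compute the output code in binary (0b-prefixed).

code 0b11010011010 (decimal 1690)

Full-scale span = 2.1 V; LSB = 2.1/2^12 = 0.513 mV.
Input sits at 1690.361 steps above V_low.
So the output code is 1690.
In binary (0b-prefixed): 0b11010011010.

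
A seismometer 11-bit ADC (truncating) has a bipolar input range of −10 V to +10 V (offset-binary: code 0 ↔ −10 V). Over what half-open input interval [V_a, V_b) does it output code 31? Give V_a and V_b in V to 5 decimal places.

[-9.69727 V, -9.68750 V)

LSB = 20/2^11 = 9.766 mV.
V_a = V_low + 31·LSB = -9.69727 V; V_b = V_low + 32·LSB = -9.6875 V.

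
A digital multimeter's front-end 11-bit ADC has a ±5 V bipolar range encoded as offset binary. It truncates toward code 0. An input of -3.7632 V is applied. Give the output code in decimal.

Full-scale span = 10 V; LSB = 10/2^11 = 4.883 mV.
(V_in − V_low)/LSB = (-3.7632 − (−5)) / 0.00488281 = 253.297.
⌊·⌋(253.297) = 253.

code 253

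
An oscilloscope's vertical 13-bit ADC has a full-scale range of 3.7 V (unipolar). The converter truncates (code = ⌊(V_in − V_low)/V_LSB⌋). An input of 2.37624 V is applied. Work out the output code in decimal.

With 8192 levels over 3.7 V, one step is 451.66 µV.
Input sits at 5261.124 steps above V_low.
So the output code is 5261.

code 5261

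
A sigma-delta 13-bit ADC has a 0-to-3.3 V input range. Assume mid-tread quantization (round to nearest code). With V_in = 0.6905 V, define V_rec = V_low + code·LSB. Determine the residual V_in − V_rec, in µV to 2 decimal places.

One LSB is 3.3 V / 8192 = 402.83 µV.
(0.6905 − 0)/0.000402832 = 1714.1139; round gives code 1714.
Reconstructed: 0.6904541 V.
V_in − V_rec = 4.58984e-05 V = 45.90 µV.

45.90 µV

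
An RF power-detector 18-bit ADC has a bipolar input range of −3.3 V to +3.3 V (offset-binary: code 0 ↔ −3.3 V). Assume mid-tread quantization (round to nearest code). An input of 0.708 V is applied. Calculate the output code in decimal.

With 262144 levels over 6.6 V, one step is 25.18 µV.
Input sits at 159192.902 steps above V_low.
So the output code is 159193.

code 159193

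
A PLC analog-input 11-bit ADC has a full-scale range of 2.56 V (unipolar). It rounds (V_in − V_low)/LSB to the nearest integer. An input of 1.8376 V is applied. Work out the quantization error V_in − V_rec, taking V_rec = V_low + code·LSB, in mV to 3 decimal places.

0.100 mV

One LSB is 2.56 V / 2048 = 1.250 mV.
(V_in − V_low)/LSB = (1.8376 − 0)/0.00125 = 1470.0800 → code 1470 (round).
Code 1470 maps back to 0 + 1470×0.00125 V = 1.8375 V.
Error = 1.8376 − 1.8375 = 0.0001 V = 0.100 mV.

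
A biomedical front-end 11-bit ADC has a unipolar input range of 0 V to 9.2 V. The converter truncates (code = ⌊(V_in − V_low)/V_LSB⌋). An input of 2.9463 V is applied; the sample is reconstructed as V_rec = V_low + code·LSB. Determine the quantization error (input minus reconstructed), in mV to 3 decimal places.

3.917 mV

Step size: 9.2 V ÷ 2^11 = 4.492 mV.
(2.9463 − 0)/0.00449219 = 655.8720; ⌊·⌋ gives code 655.
V_rec = 0 + 655·0.00449219 = 2.9423828 V.
V_in − V_rec = 0.00391719 V = 3.917 mV.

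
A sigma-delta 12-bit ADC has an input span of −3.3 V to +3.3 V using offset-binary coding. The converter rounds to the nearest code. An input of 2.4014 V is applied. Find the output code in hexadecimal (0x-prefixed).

Full-scale span = 6.6 V; LSB = 6.6/2^12 = 1.611 mV.
Input sits at 3538.323 steps above V_low.
round(3538.323) = 3538.
In hexadecimal (0x-prefixed): 0xDD2.

code 0xDD2 (decimal 3538)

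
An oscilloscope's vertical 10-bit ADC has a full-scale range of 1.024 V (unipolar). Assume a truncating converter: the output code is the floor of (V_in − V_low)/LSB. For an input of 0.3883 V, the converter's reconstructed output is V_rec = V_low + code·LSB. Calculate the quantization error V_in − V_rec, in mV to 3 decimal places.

0.300 mV

LSB = 1.024/2^10 = 1.000 mV.
(0.3883 − 0)/0.001 = 388.3000; ⌊·⌋ gives code 388.
V_rec = 0 + 388·0.001 = 0.388 V.
Difference: 0.0003 V → 0.300 mV.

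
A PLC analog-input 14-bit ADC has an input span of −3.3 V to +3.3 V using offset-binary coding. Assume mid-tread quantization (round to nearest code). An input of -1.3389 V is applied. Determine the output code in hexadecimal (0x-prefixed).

LSB = 6.6 V / 16384 = 402.83 µV.
(-1.3389 − (−3.3)) / 0.000402832 = 4868.282 LSBs.
So the output code is 4868.
In hexadecimal (0x-prefixed): 0x1304.

code 0x1304 (decimal 4868)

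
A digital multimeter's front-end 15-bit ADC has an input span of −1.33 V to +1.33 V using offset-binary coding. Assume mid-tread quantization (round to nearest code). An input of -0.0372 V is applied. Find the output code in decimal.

code 15926

With 32768 levels over 2.66 V, one step is 81.18 µV.
(V_in − V_low)/LSB = (-0.0372 − (−1.33)) / 8.11768e-05 = 15925.741.
round(15925.741) = 15926.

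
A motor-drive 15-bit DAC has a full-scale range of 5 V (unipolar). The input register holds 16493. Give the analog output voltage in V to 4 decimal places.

LSB = 5 V / 2^15 = 152.59 µV.
V_out = 0 + 16493 × 0.000152588 V = 2.51663 V.

2.5166 V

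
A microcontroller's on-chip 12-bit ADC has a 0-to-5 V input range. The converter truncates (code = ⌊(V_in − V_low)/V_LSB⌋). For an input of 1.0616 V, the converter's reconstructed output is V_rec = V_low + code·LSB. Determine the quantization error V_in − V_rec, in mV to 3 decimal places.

LSB = 5/2^12 = 1.221 mV.
(V_in − V_low)/LSB = (1.0616 − 0)/0.0012207 = 869.6627 → code 869 (floor).
Code 869 maps back to 0 + 869×0.0012207 V = 1.060791 V.
V_in − V_rec = 0.000808984 V = 0.809 mV.

0.809 mV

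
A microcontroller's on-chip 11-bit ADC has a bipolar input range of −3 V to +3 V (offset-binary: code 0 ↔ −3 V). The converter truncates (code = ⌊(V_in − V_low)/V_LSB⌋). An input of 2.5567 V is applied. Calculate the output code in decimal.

code 1896

LSB = 6 V / 2048 = 2.930 mV.
(2.5567 − (−3)) / 0.00292969 = 1896.687 LSBs.
Floor → code 1896.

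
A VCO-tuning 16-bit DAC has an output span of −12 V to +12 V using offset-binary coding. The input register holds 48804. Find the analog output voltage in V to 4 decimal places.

5.8726 V

LSB = 24 V / 2^16 = 366.21 µV.
V_out = (−12) + 48804 × 0.000366211 V = 5.87256 V.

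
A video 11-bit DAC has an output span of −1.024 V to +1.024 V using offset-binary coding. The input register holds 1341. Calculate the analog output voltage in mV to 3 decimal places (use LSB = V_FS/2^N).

LSB = 2.048 V / 2^11 = 1.000 mV.
V_out = (−1.024) + 1341 × 0.001 V = 0.317 V.
= 317.000 mV.

317.000 mV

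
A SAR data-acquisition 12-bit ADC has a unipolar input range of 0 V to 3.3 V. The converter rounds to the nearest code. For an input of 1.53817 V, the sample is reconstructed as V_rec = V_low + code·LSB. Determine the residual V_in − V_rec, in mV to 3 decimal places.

0.157 mV

LSB = 3.3/2^12 = 0.806 mV.
(1.53817 − 0)/0.000805664 = 1909.1952; round gives code 1909.
V_rec = 0 + 1909·0.000805664 = 1.5380127 V.
Error = 1.53817 − 1.5380127 = 0.000157305 V = 0.157 mV.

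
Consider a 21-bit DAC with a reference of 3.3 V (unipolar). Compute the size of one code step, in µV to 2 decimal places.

1.57 µV

Full-scale span = 3.3 V.
LSB = 3.3 / 2^21 = 3.3 / 2097152 = 1.57356e-06 V = 1.57 µV.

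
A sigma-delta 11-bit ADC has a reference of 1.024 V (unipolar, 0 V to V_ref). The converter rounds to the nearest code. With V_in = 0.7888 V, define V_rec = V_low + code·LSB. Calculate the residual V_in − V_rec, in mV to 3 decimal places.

LSB = 1.024/2^11 = 0.500 mV.
(0.7888 − 0)/0.0005 = 1577.6000; round gives code 1578.
Code 1578 maps back to 0 + 1578×0.0005 V = 0.789 V.
Error = 0.7888 − 0.789 = -0.0002 V = -0.200 mV.

-0.200 mV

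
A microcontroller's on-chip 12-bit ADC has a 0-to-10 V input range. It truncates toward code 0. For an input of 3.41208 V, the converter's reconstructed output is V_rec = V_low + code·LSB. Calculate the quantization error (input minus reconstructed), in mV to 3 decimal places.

LSB = 10/2^12 = 2.441 mV.
(V_in − V_low)/LSB = (3.41208 − 0)/0.00244141 = 1397.5880 → code 1397 (floor).
Reconstructed: 3.4106445 V.
V_in − V_rec = 0.00143547 V = 1.435 mV.

1.435 mV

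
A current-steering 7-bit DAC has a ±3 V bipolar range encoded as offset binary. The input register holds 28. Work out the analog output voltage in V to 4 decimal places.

-1.6875 V

LSB = 6 V / 2^7 = 46.875 mV.
V_out = (−3) + 28 × 0.046875 V = -1.6875 V.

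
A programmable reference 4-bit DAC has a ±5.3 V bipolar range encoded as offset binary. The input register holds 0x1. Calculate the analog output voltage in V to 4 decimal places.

-4.6375 V

LSB = 10.6 V / 2^4 = 0.6625 V.
Code 0x1 = 1 decimal.
V_out = (−5.3) + 1 × 0.6625 V = -4.6375 V.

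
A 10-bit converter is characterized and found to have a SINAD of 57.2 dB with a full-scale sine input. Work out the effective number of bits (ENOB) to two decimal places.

ENOB = (SINAD − 1.76) / 6.02 = (57.2 − 1.76)/6.02 = 9.209.

9.21 bits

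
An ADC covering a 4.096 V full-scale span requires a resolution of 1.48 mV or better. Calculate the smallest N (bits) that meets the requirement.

12 bits

Number of steps required ≥ 4.096 V / 1.48 mV = 2767.57.
Need 2^N ≥ 2767.57; 2^11 = 2048, 2^12 = 4096.
Minimum N = 12.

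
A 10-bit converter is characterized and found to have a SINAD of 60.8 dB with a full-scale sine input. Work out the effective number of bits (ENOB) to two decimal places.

9.81 bits

ENOB = (SINAD − 1.76) / 6.02 = (60.8 − 1.76)/6.02 = 9.807.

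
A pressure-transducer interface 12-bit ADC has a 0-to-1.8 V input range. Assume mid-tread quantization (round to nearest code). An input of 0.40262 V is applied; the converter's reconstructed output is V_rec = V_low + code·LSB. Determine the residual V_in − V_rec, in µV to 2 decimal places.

80.94 µV

Step size: 1.8 V ÷ 2^12 = 439.45 µV.
(V_in − V_low)/LSB = (0.40262 − 0)/0.000439453 = 916.1842 → code 916 (round).
Reconstructed: 0.40253906 V.
Difference: 8.09375e-05 V → 80.94 µV.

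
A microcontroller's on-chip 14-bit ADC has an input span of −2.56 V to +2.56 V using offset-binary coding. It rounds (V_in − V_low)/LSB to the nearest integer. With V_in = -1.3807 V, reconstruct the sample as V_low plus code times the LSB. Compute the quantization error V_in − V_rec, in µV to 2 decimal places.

-75.00 µV

One LSB is 5.12 V / 16384 = 312.50 µV.
(V_in − V_low)/LSB = (-1.3807 − (−2.56))/0.0003125 = 3773.7600 → code 3774 (round).
Reconstructed: -1.380625 V.
Error = -1.3807 − (−1.380625) = -7.5e-05 V = -75.00 µV.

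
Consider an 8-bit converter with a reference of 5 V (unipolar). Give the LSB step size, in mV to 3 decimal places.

19.531 mV

Full-scale span = 5 V.
LSB = 5 / 2^8 = 5 / 256 = 0.0195312 V = 19.531 mV.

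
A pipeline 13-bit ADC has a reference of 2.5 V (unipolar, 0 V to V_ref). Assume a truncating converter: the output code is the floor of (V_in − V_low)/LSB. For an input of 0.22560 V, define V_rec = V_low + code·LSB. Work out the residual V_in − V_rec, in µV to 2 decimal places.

75.10 µV

LSB = 2.5/2^13 = 305.18 µV.
(V_in − V_low)/LSB = (0.22560 − 0)/0.000305176 = 739.2461 → code 739 (floor).
Reconstructed: 0.2255249 V.
Difference: 7.50977e-05 V → 75.10 µV.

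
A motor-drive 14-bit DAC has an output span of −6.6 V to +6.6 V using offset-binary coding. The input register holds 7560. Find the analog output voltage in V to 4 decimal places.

LSB = 13.2 V / 2^14 = 0.806 mV.
V_out = (−6.6) + 7560 × 0.000805664 V = -0.50918 V.

-0.5092 V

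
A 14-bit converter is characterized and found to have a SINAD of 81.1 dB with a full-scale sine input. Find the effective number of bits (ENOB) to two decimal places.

13.18 bits

ENOB = (SINAD − 1.76) / 6.02 = (81.1 − 1.76)/6.02 = 13.179.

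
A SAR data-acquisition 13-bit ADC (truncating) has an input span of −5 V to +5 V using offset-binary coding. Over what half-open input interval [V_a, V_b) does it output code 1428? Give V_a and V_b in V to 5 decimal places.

LSB = 10/2^13 = 1.221 mV.
V_a = V_low + 1428·LSB = -3.25684 V; V_b = V_low + 1429·LSB = -3.25562 V.

[-3.25684 V, -3.25562 V)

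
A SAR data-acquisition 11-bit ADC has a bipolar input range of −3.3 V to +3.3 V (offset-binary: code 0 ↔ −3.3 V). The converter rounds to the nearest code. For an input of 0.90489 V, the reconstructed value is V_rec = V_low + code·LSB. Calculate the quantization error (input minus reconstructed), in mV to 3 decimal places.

LSB = 6.6/2^11 = 3.223 mV.
Scaled input = 1304.7901 LSBs, so code = 1305.
Code 1305 maps back to (−3.3) + 1305×0.00322266 V = 0.90556641 V.
Error = 0.90489 − 0.90556641 = -0.000676406 V = -0.676 mV.

-0.676 mV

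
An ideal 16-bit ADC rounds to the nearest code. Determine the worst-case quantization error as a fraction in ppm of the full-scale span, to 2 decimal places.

7.63 ppm

Rounding → worst-case error = ½ LSB = V_FS/2^17, so 1e+06/131072 = 7.62939 ppm of full scale.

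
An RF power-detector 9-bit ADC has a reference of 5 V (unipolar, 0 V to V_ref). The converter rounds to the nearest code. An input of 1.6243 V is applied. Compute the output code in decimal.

LSB = 5 V / 512 = 9.766 mV.
(V_in − V_low)/LSB = (1.6243 − 0) / 0.00976562 = 166.328.
Round → code 166.

code 166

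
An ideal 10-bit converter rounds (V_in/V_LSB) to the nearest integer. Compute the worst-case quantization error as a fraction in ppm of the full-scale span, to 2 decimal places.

488.28 ppm

Rounding → worst-case error = ½ LSB = V_FS/2^11, so 1e+06/2048 = 488.281 ppm of full scale.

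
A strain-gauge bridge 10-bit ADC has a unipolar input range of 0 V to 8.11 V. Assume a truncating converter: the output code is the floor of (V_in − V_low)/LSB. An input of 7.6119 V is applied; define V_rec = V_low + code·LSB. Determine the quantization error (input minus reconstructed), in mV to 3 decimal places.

One LSB is 8.11 V / 1024 = 7.920 mV.
Scaled input = 961.1080 LSBs, so code = 961.
Reconstructed: 7.6110449 V.
V_in − V_rec = 0.000855078 V = 0.855 mV.

0.855 mV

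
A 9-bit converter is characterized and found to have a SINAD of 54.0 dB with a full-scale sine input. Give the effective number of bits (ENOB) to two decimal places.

8.68 bits

ENOB = (SINAD − 1.76) / 6.02 = (54.0 − 1.76)/6.02 = 8.678.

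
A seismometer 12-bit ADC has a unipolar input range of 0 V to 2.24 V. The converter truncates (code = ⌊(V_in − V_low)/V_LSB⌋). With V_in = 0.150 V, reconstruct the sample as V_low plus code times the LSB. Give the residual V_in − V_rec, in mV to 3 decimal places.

0.156 mV

LSB = 2.24/2^12 = 0.547 mV.
(0.150 − 0)/0.000546875 = 274.2857; ⌊·⌋ gives code 274.
Reconstructed: 0.14984375 V.
V_in − V_rec = 0.00015625 V = 0.156 mV.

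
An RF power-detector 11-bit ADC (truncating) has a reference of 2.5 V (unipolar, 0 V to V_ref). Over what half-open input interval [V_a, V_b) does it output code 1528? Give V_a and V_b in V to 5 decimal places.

LSB = 2.5/2^11 = 1.221 mV.
V_a = V_low + 1528·LSB = 1.86523 V; V_b = V_low + 1529·LSB = 1.86646 V.

[1.86523 V, 1.86646 V)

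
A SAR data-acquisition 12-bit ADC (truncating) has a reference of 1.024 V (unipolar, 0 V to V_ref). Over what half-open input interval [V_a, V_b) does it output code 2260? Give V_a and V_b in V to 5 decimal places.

[0.56500 V, 0.56525 V)

LSB = 1.024/2^12 = 250.00 µV.
V_a = V_low + 2260·LSB = 0.565 V; V_b = V_low + 2261·LSB = 0.56525 V.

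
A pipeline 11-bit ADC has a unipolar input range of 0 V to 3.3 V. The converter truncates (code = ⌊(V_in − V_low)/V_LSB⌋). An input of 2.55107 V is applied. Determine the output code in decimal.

code 1583

With 2048 levels over 3.3 V, one step is 1.611 mV.
Input sits at 1583.210 steps above V_low.
Floor → code 1583.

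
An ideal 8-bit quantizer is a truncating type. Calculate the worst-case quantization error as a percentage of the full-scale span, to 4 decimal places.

0.3906 %

Truncating → worst-case error = 1 LSB = V_FS/2^8, so 100/256 = 0.390625 % of full scale.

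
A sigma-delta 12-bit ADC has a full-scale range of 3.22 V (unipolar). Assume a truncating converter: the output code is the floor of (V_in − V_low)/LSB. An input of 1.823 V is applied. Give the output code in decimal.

code 2318

Full-scale span = 3.22 V; LSB = 3.22/2^12 = 0.786 mV.
(1.823 − 0) / 0.000786133 = 2318.947 LSBs.
⌊·⌋(2318.947) = 2318.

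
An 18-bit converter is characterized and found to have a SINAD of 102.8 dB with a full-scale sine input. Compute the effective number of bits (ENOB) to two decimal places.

16.78 bits

ENOB = (SINAD − 1.76) / 6.02 = (102.8 − 1.76)/6.02 = 16.784.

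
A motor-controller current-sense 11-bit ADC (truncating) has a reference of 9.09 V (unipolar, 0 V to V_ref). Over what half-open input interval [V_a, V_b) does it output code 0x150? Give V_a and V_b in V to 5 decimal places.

[1.49133 V, 1.49577 V)

LSB = 9.09/2^11 = 4.438 mV.
Code 0x150 = 336 decimal.
V_a = V_low + 336·LSB = 1.49133 V; V_b = V_low + 337·LSB = 1.49577 V.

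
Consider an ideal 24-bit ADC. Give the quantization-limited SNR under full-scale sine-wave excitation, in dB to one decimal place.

146.2 dB

SNR ≈ 6.02·N + 1.76 dB = 6.02·24 + 1.76 = 146.24 dB.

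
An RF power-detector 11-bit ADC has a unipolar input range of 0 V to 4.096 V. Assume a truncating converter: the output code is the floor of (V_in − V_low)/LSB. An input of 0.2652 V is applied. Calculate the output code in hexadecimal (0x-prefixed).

code 0x84 (decimal 132)

Full-scale span = 4.096 V; LSB = 4.096/2^11 = 2.000 mV.
(0.2652 − 0) / 0.002 = 132.600 LSBs.
Floor → code 132.
In hexadecimal (0x-prefixed): 0x84.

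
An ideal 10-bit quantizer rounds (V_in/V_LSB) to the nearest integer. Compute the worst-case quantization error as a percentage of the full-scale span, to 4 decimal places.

0.0488 %

Rounding → worst-case error = ½ LSB = V_FS/2^11, so 100/2048 = 0.0488281 % of full scale.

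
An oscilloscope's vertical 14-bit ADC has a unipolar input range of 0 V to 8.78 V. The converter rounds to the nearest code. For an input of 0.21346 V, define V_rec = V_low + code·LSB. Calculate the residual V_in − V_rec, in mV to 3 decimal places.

0.176 mV

One LSB is 8.78 V / 16384 = 0.536 mV.
Scaled input = 398.3290 LSBs, so code = 398.
Reconstructed: 0.21328369 V.
V_in − V_rec = 0.000176309 V = 0.176 mV.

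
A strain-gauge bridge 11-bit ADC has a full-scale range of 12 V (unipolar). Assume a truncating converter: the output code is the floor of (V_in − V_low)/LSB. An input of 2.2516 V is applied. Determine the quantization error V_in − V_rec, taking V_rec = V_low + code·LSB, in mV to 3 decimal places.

Step size: 12 V ÷ 2^11 = 5.859 mV.
(2.2516 − 0)/0.00585938 = 384.2731; ⌊·⌋ gives code 384.
Code 384 maps back to 0 + 384×0.00585938 V = 2.25 V.
Error = 2.2516 − 2.25 = 0.0016 V = 1.600 mV.

1.600 mV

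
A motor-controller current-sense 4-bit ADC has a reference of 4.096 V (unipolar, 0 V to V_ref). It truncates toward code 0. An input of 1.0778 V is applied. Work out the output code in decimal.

With 16 levels over 4.096 V, one step is 256.000 mV.
(V_in − V_low)/LSB = (1.0778 − 0) / 0.256 = 4.210.
So the output code is 4.

code 4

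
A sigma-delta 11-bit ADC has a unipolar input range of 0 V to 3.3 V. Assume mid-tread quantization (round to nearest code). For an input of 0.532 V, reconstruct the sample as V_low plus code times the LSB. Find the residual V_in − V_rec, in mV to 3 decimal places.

Step size: 3.3 V ÷ 2^11 = 1.611 mV.
(V_in − V_low)/LSB = (0.532 − 0)/0.00161133 = 330.1624 → code 330 (round).
Code 330 maps back to 0 + 330×0.00161133 V = 0.53173828 V.
Difference: 0.000261719 V → 0.262 mV.

0.262 mV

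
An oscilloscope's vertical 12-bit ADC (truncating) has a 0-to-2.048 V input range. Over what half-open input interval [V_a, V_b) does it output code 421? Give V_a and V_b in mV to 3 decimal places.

[210.500 mV, 211.000 mV)

LSB = 2.048/2^12 = 0.500 mV.
V_a = V_low + 421·LSB = 0.2105 V; V_b = V_low + 422·LSB = 0.211 V.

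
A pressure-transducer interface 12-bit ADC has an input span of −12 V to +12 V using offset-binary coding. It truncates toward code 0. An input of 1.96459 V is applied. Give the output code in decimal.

code 2383

LSB = 24 V / 4096 = 5.859 mV.
(1.96459 − (−12)) / 0.00585938 = 2383.290 LSBs.
⌊·⌋(2383.290) = 2383.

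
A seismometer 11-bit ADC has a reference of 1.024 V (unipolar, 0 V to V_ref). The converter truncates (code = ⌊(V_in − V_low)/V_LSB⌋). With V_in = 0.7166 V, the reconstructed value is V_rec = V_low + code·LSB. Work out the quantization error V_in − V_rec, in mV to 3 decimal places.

LSB = 1.024/2^11 = 0.500 mV.
(0.7166 − 0)/0.0005 = 1433.2000; ⌊·⌋ gives code 1433.
Reconstructed: 0.7165 V.
V_in − V_rec = 0.0001 V = 0.100 mV.

0.100 mV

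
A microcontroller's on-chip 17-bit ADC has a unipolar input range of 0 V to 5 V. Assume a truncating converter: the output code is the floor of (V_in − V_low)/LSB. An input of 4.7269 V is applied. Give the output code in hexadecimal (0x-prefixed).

Full-scale span = 5 V; LSB = 5/2^17 = 38.15 µV.
(4.7269 − 0) / 3.8147e-05 = 123912.847 LSBs.
So the output code is 123912.
In hexadecimal (0x-prefixed): 0x1E408.

code 0x1E408 (decimal 123912)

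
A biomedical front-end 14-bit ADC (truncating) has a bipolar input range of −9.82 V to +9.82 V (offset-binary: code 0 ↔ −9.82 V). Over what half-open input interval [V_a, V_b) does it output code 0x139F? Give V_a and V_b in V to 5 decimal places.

[-3.79878 V, -3.79758 V)

LSB = 19.64/2^14 = 1.199 mV.
Code 0x139F = 5023 decimal.
V_a = V_low + 5023·LSB = -3.79878 V; V_b = V_low + 5024·LSB = -3.79758 V.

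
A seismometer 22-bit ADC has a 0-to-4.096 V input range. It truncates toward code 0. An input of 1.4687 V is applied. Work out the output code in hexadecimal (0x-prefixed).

code 0x16F2CC (decimal 1503948)

LSB = 4.096 V / 4194304 = 0.98 µV.
(1.4687 − 0) / 9.76563e-07 = 1503948.800 LSBs.
Floor → code 1503948.
In hexadecimal (0x-prefixed): 0x16F2CC.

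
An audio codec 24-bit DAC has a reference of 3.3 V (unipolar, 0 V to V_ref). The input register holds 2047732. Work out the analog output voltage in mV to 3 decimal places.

402.779 mV

LSB = 3.3 V / 2^24 = 0.20 µV.
V_out = 0 + 2047732 × 1.96695e-07 V = 0.402779 V.
= 402.779 mV.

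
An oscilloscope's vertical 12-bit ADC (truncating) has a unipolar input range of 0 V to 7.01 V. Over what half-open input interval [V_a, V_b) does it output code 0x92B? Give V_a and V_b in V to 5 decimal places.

[4.01672 V, 4.01843 V)

LSB = 7.01/2^12 = 1.711 mV.
Code 0x92B = 2347 decimal.
V_a = V_low + 2347·LSB = 4.01672 V; V_b = V_low + 2348·LSB = 4.01843 V.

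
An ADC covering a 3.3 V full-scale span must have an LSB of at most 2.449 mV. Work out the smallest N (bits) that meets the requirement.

Number of steps required ≥ 3.3 V / 2.449 mV = 1347.49.
Need 2^N ≥ 1347.49; 2^10 = 1024, 2^11 = 2048.
Minimum N = 11.

11 bits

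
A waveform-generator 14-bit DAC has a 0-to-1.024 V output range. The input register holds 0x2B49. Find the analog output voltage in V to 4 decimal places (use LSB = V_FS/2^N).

0.6926 V

LSB = 1.024 V / 2^14 = 62.50 µV.
Code 0x2B49 = 11081 decimal.
V_out = 0 + 11081 × 6.25e-05 V = 0.692562 V.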